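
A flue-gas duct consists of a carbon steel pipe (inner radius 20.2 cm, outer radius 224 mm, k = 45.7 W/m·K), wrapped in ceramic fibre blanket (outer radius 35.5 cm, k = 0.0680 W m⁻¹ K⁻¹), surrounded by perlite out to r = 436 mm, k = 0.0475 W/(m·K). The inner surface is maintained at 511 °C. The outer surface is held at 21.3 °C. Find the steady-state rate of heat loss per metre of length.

Treat each layer as a resistance in series:
  R'_carbon steel = ln(0.224/0.202)/(2πk) = 0.1034/(2π·45.7) = 3.600×10^-4 m·K/W
  R'_ceramic fibre blanket = ln(0.355/0.224)/(2πk) = 0.4605/(2π·0.0680) = 1.078 m·K/W
  R'_perlite = ln(0.436/0.355)/(2πk) = 0.2055/(2π·0.0475) = 0.6886 m·K/W
ΣR = 3.600×10^-4 + 1.078 + 0.6886 = 1.767 m·K/W
Q' = ΔT/ΣR = (511 °C − 21.3 °C)/1.767 = 277 W/m

Q' = 277 W/m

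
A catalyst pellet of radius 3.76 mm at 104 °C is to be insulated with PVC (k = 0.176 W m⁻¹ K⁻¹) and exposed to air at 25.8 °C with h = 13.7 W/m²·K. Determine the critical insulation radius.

For a sphere, r_cr = 2k_ins/h = 2·0.176/13.7 = 0.0257 m = 2.57 cm

r_cr = 2.57 cm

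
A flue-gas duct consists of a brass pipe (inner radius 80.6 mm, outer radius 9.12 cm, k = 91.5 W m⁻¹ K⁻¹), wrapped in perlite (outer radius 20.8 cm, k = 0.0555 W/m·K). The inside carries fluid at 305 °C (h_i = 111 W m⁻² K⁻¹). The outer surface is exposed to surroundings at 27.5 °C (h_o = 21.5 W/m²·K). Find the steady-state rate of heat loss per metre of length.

Q' = 115 W/m

Series thermal resistances, inner to outer:
  R'_conv,in = 1/(2πr h) = 1/(2π·0.0806·111) = 0.01779 m·K/W
  R'_brass = ln(0.0912/0.0806)/(2πk) = 0.1236/(2π·91.5) = 2.149×10^-4 m·K/W
  R'_perlite = ln(0.208/0.0912)/(2πk) = 0.8245/(2π·0.0555) = 2.364 m·K/W
  R'_conv,out = 1/(2πr h) = 1/(2π·0.208·21.5) = 0.03559 m·K/W
ΣR = 0.01779 + 2.149×10^-4 + 2.364 + 0.03559 = 2.418 m·K/W
Q' = ΔT/ΣR = (305 °C − 27.5 °C)/2.418 = 115 W/m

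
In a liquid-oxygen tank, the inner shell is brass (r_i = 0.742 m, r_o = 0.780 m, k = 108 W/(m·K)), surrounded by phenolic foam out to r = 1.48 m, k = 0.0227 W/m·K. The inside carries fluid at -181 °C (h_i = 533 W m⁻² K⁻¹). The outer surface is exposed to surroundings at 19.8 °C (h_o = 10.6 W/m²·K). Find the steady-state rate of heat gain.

Treat each layer as a resistance in series:
  R_conv,in = 1/(4πr²h) = 1/(4π·0.742²·533) = 2.712×10^-4 K/W
  R_brass = (1/0.742 − 1/0.780)/(4πk) = 0.06566/(4π·108) = 4.838×10^-5 K/W
  R_phenolic foam = (1/0.780 − 1/1.48)/(4πk) = 0.6064/(4π·0.0227) = 2.126 K/W
  R_conv,out = 1/(4πr²h) = 1/(4π·1.48²·10.6) = 0.003427 K/W
ΣR = 2.712×10^-4 + 4.838×10^-5 + 2.126 + 0.003427 = 2.130 K/W
Q = ΔT/ΣR = (-181 °C − 19.8 °C)/2.130 = -94.3 W
(Negative Q ⇒ heat flows inward; heat gain = 94.3 W.)

Q = 94.3 W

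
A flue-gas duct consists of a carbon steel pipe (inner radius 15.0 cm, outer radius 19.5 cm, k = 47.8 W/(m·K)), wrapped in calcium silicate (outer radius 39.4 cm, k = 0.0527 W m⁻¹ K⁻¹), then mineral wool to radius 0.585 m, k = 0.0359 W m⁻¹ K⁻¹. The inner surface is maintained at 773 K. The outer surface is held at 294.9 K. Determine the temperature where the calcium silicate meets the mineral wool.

T = 511 K

Series thermal resistances, inner to outer:
  R'_carbon steel = ln(0.195/0.150)/(2πk) = 0.2624/(2π·47.8) = 8.736×10^-4 m·K/W
  R'_calcium silicate = ln(0.394/0.195)/(2πk) = 0.7034/(2π·0.0527) = 2.124 m·K/W
  R'_mineral wool = ln(0.585/0.394)/(2πk) = 0.3953/(2π·0.0359) = 1.752 m·K/W
ΣR = 8.736×10^-4 + 2.124 + 1.752 = 3.877 m·K/W
Q' = ΔT/ΣR = (773 K − 294.9 K)/3.877 = 123.3 W/m
From the inner boundary to the calcium silicate/mineral wool interface, ΣR_partial = 2.125 m·K/W.
T_interface = T_in − Q'·ΣR_partial = 773 K − (123.3)(2.125) = 511 K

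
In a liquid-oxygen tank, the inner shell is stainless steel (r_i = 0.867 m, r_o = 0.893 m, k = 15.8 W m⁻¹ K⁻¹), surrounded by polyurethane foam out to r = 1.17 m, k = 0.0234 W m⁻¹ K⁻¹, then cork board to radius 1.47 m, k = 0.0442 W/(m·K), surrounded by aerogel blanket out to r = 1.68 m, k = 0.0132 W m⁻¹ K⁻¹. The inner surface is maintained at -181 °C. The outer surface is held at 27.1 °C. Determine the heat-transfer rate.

Series thermal resistances, inner to outer:
  R_stainless steel = (1/0.867 − 1/0.893)/(4πk) = 0.03358/(4π·15.8) = 1.691×10^-4 K/W
  R_polyurethane foam = (1/0.893 − 1/1.17)/(4πk) = 0.2651/(4π·0.0234) = 0.9016 K/W
  R_cork board = (1/1.17 − 1/1.47)/(4πk) = 0.1744/(4π·0.0442) = 0.3140 K/W
  R_aerogel blanket = (1/1.47 − 1/1.68)/(4πk) = 0.08503/(4π·0.0132) = 0.5126 K/W
ΣR = 1.691×10^-4 + 0.9016 + 0.3140 + 0.5126 = 1.728 K/W
Q = ΔT/ΣR = (-181 °C − 27.1 °C)/1.728 = -120 W
(Negative Q ⇒ heat flows inward; heat gain = 120 W.)

Q = 120 W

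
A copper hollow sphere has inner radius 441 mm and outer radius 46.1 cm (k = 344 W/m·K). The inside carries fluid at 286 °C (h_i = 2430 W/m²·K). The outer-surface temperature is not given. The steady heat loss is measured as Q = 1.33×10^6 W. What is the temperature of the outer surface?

Sum the resistances:
  R_conv,in = 1/(4πr²h) = 1/(4π·0.441²·2430) = 1.684×10^-4 K/W
  R_copper = (1/0.441 − 1/0.461)/(4πk) = 0.09838/(4π·344) = 2.276×10^-5 K/W
ΣR = 1.911×10^-4 K/W
ΔT = Q·ΣR = 1.33×10^6 × 1.911×10^-4 = 254.2 K
Heat flows outward, so T_out = T_in − ΔT = 286 − 254.2 = 31.8 °C

T_out = 31.8 °C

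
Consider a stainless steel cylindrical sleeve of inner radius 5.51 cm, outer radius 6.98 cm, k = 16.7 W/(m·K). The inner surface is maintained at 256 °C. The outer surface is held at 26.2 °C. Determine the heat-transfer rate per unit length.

Q' = 1.02×10^5 W/m

Q' = 2πk·ΔT/ln(r₂/r₁) = 2π × 16.7 × 229.8 / ln(0.0698/0.0551) = 1.02×10^5 W/m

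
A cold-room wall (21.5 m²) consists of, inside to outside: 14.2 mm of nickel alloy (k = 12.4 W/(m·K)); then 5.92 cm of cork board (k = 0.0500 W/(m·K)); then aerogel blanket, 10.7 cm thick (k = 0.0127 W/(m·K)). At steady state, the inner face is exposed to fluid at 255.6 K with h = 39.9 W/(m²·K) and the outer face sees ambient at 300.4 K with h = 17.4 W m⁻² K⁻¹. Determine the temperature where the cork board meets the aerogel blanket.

T = 261.2 K

Series thermal resistances, inner to outer:
  R_conv,in = 1/(hA) = 1/(39.9·21.5) = 0.001166 K/W
  R_nickel alloy = L/(kA) = 0.0142/(12.4·21.5) = 5.326×10^-5 K/W
  R_cork board = L/(kA) = 0.0592/(0.0500·21.5) = 0.05507 K/W
  R_aerogel blanket = L/(kA) = 0.107/(0.0127·21.5) = 0.3919 K/W
  R_conv,out = 1/(hA) = 1/(17.4·21.5) = 0.002673 K/W
ΣR = 0.001166 + 5.326×10^-5 + 0.05507 + 0.3919 + 0.002673 = 0.4509 K/W
Q = ΔT/ΣR = (255.6 K − 300.4 K)/0.4509 = -99.36 W
From the inner boundary to the cork board/aerogel blanket interface, ΣR_partial = 0.05629 K/W.
T_interface = T_in − Q·ΣR_partial = 255.6 K − (-99.36)(0.05629) = 261.2 K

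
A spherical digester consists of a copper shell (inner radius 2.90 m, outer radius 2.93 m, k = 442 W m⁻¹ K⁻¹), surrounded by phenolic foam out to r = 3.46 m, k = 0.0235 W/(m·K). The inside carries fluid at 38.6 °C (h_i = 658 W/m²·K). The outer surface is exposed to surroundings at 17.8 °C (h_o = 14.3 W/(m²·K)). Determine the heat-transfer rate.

Q = 117 W

Series thermal resistances, inner to outer:
  R_conv,in = 1/(4πr²h) = 1/(4π·2.90²·658) = 1.438×10^-5 K/W
  R_copper = (1/2.90 − 1/2.93)/(4πk) = 0.003531/(4π·442) = 6.357×10^-7 K/W
  R_phenolic foam = (1/2.93 − 1/3.46)/(4πk) = 0.05228/(4π·0.0235) = 0.1770 K/W
  R_conv,out = 1/(4πr²h) = 1/(4π·3.46²·14.3) = 4.648×10^-4 K/W
ΣR = 1.438×10^-5 + 6.357×10^-7 + 0.1770 + 4.648×10^-4 = 0.1775 K/W
Q = ΔT/ΣR = (38.6 °C − 17.8 °C)/0.1775 = 117 W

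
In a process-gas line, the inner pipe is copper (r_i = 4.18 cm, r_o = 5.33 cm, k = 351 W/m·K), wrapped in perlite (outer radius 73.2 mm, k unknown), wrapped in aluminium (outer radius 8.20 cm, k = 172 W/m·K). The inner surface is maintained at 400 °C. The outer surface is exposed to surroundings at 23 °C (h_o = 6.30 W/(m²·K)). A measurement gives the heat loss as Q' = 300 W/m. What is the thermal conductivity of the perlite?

k = 0.0532 W/m·K

ΣR = ΔT/Q' = |400 − 23|/300 = 1.257 m·K/W
Known resistances:
  R'_copper = ln(0.0533/0.0418)/(2πk) = 0.2430/(2π·351) = 1.102×10^-4 m·K/W
  R'_aluminium = ln(0.0820/0.0732)/(2πk) = 0.1135/(2π·172) = 1.050×10^-4 m·K/W
  R'_conv,out = 1/(2πr h) = 1/(2π·0.0820·6.30) = 0.3081 m·K/W
R_perlite = ΣR − ΣR_known = 1.257 − 0.3083 = 0.9487 m·K/W
ln(r₂/r₁)/(2πk) = 0.9487 ⇒ k = 0.3173/(2π·0.9487) = 0.0532 W/m·K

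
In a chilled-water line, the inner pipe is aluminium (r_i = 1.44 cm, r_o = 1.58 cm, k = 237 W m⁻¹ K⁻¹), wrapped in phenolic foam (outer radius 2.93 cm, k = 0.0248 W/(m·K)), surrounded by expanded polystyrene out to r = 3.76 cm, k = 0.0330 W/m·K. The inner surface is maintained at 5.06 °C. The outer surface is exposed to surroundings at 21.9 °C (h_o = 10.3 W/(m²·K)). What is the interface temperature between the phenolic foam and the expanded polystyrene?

T = 17.0 °C

Treat each layer as a resistance in series:
  R'_aluminium = ln(0.0158/0.0144)/(2πk) = 0.09278/(2π·237) = 6.231×10^-5 m·K/W
  R'_phenolic foam = ln(0.0293/0.0158)/(2πk) = 0.6176/(2π·0.0248) = 3.963 m·K/W
  R'_expanded polystyrene = ln(0.0376/0.0293)/(2πk) = 0.2494/(2π·0.0330) = 1.203 m·K/W
  R'_conv,out = 1/(2πr h) = 1/(2π·0.0376·10.3) = 0.4110 m·K/W
ΣR = 6.231×10^-5 + 3.963 + 1.203 + 0.4110 = 5.577 m·K/W
Q' = ΔT/ΣR = (5.06 °C − 21.9 °C)/5.577 = -3.020 W/m
From the inner boundary to the phenolic foam/expanded polystyrene interface, ΣR_partial = 3.963 m·K/W.
T_interface = T_in − Q'·ΣR_partial = 5.06 °C − (-3.020)(3.963) = 17.0 °C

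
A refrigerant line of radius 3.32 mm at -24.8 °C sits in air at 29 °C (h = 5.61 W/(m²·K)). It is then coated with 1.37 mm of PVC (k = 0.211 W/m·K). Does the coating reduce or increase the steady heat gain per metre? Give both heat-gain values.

increases: 6.30 → 8.53 W/m

Critical radius for a cylinder: r_cr = k/h = 0.0376 m = 3.76 cm.
Outer radius after coating: r₂ = 0.00332 + 0.00137 = 0.00469 m.
Since r₁ < r_cr and r₂ ≤ r_cr, the coating moves toward the maximum at r_cr — heat gain rises.
Bare: R = 1/(2πr₁h) = 8.545 m·K/W; Q = 53.8/8.545 = 6.30 W/m.
Coated: R = R_cond + R_conv = 6.310 m·K/W; Q = 53.8/6.310 = 8.53 W/m.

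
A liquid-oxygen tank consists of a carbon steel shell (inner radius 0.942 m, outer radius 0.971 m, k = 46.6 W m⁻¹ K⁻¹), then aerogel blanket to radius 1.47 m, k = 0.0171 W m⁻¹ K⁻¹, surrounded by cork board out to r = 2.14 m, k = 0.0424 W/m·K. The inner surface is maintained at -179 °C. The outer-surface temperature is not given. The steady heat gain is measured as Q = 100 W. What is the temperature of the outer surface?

T_out = 23.7 °C

Sum the resistances:
  R_carbon steel = (1/0.942 − 1/0.971)/(4πk) = 0.03171/(4π·46.6) = 5.414×10^-5 K/W
  R_aerogel blanket = (1/0.971 − 1/1.47)/(4πk) = 0.3496/(4π·0.0171) = 1.627 K/W
  R_cork board = (1/1.47 − 1/2.14)/(4πk) = 0.2130/(4π·0.0424) = 0.3997 K/W
ΣR = 2.027 K/W
ΔT = Q·ΣR = 100 × 2.027 = 202.7 K
Heat flows inward, so T_out = T_in + ΔT = -179 + 202.7 = 23.7 °C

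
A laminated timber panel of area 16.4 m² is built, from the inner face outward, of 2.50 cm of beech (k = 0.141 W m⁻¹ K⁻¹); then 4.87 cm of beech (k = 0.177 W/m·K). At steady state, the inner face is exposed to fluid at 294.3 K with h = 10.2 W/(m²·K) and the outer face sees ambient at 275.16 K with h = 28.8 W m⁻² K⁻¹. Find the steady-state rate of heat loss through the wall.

Resistance network (inner→outer):
  R_conv,in = 1/(hA) = 1/(10.2·16.4) = 0.005978 K/W
  R_beech = L/(kA) = 0.0250/(0.141·16.4) = 0.01081 K/W
  R_beech = L/(kA) = 0.0487/(0.177·16.4) = 0.01678 K/W
  R_conv,out = 1/(hA) = 1/(28.8·16.4) = 0.002117 K/W
ΣR = 0.005978 + 0.01081 + 0.01678 + 0.002117 = 0.03569 K/W
Q = ΔT/ΣR = (294.3 K − 275.16 K)/0.03569 = 536 W

Q = 536 W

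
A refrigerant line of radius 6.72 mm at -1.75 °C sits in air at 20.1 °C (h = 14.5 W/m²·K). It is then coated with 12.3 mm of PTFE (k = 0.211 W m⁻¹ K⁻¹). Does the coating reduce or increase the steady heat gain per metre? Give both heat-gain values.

Critical radius for a cylinder: r_cr = k/h = 0.0146 m = 1.46 cm.
Outer radius after coating: r₂ = 0.00672 + 0.0123 = 0.01902 m.
r₁ < r_cr < r₂: heat gain rises to a maximum at r_cr then falls. Whether the coating helps depends on whether Q(r₂) has dropped back below Q(r₁).
Bare: R = 1/(2πr₁h) = 1.633 m·K/W; Q = 21.85/1.633 = 13.4 W/m.
Coated: R = R_cond + R_conv = 1.362 m·K/W; Q = 21.85/1.362 = 16.0 W/m.

increases: 13.4 → 16.0 W/m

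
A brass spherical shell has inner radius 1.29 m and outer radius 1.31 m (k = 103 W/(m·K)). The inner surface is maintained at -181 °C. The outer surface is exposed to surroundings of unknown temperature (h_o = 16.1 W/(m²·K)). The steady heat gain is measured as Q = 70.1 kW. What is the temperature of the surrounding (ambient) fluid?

Sum the resistances:
  R_brass = (1/1.29 − 1/1.31)/(4πk) = 0.01184/(4π·103) = 9.144×10^-6 K/W
  R_conv,out = 1/(4πr²h) = 1/(4π·1.31²·16.1) = 0.002880 K/W
ΣR = 0.002889 K/W
ΔT = Q·ΣR = 70100 × 0.002889 = 202.5 K
Heat flows inward, so T_out = T_in + ΔT = -181 + 202.5 = 21.5 °C

T_out = 21.5 °C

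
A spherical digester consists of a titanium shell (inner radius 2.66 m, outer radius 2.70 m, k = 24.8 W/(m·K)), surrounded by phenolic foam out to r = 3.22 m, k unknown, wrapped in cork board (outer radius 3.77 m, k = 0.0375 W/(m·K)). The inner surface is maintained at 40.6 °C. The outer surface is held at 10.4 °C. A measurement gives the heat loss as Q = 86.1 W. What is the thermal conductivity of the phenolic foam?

k = 0.0187 W/m·K

ΣR = ΔT/Q = |40.6 − 10.4|/86.1 = 0.3508 K/W
Known resistances:
  R_titanium = (1/2.66 − 1/2.70)/(4πk) = 0.005569/(4π·24.8) = 1.787×10^-5 K/W
  R_cork board = (1/3.22 − 1/3.77)/(4πk) = 0.04531/(4π·0.0375) = 0.09614 K/W
R_phenolic foam = ΣR − ΣR_known = 0.3508 − 0.09616 = 0.2546 K/W
(1/r₁−1/r₂)/(4πk) = 0.2546 ⇒ k = 0.05981/(4π·0.2546) = 0.0187 W/m·K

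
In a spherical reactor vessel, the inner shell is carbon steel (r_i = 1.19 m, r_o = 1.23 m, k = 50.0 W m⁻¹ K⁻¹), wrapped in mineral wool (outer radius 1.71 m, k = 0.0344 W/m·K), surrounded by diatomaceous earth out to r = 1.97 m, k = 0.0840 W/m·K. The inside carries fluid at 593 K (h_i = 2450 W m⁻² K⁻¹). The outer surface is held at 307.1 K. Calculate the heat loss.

Series thermal resistances, inner to outer:
  R_conv,in = 1/(4πr²h) = 1/(4π·1.19²·2450) = 2.294×10^-5 K/W
  R_carbon steel = (1/1.19 − 1/1.23)/(4πk) = 0.02733/(4π·50.0) = 4.349×10^-5 K/W
  R_mineral wool = (1/1.23 − 1/1.71)/(4πk) = 0.2282/(4π·0.0344) = 0.5279 K/W
  R_diatomaceous earth = (1/1.71 − 1/1.97)/(4πk) = 0.07718/(4π·0.0840) = 0.07312 K/W
ΣR = 2.294×10^-5 + 4.349×10^-5 + 0.5279 + 0.07312 = 0.6011 K/W
Q = ΔT/ΣR = (593 K − 307.1 K)/0.6011 = 476 W

Q = 476 W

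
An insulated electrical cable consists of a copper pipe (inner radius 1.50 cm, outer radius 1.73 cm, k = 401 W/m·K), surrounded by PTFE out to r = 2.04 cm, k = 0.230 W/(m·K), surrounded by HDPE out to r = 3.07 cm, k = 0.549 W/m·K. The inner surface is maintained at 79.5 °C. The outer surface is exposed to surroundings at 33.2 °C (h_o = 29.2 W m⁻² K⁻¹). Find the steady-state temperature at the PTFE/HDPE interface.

Treat each layer as a resistance in series:
  R'_copper = ln(0.0173/0.0150)/(2πk) = 0.1427/(2π·401) = 5.662×10^-5 m·K/W
  R'_PTFE = ln(0.0204/0.0173)/(2πk) = 0.1648/(2π·0.230) = 0.1141 m·K/W
  R'_HDPE = ln(0.0307/0.0204)/(2πk) = 0.4087/(2π·0.549) = 0.1185 m·K/W
  R'_conv,out = 1/(2πr h) = 1/(2π·0.0307·29.2) = 0.1775 m·K/W
ΣR = 5.662×10^-5 + 0.1141 + 0.1185 + 0.1775 = 0.4102 m·K/W
Q' = ΔT/ΣR = (79.5 °C − 33.2 °C)/0.4102 = 112.9 W/m
From the inner boundary to the PTFE/HDPE interface, ΣR_partial = 0.1142 m·K/W.
T_interface = T_in − Q'·ΣR_partial = 79.5 °C − (112.9)(0.1142) = 66.6 °C

T = 66.6 °C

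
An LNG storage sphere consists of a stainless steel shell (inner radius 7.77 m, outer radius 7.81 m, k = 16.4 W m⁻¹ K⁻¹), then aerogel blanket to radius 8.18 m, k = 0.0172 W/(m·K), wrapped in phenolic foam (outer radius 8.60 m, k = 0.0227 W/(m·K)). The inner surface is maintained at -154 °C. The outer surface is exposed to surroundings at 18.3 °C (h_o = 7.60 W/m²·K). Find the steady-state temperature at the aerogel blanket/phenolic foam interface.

Treat each layer as a resistance in series:
  R_stainless steel = (1/7.77 − 1/7.81)/(4πk) = 6.592×10^-4/(4π·16.4) = 3.198×10^-6 K/W
  R_aerogel blanket = (1/7.81 − 1/8.18)/(4πk) = 0.005792/(4π·0.0172) = 0.02680 K/W
  R_phenolic foam = (1/8.18 − 1/8.60)/(4πk) = 0.005970/(4π·0.0227) = 0.02093 K/W
  R_conv,out = 1/(4πr²h) = 1/(4π·8.60²·7.60) = 1.416×10^-4 K/W
ΣR = 3.198×10^-6 + 0.02680 + 0.02093 + 1.416×10^-4 = 0.04787 K/W
Q = ΔT/ΣR = (-154 °C − 18.3 °C)/0.04787 = -3599 W
From the inner boundary to the aerogel blanket/phenolic foam interface, ΣR_partial = 0.02680 K/W.
T_interface = T_in − Q·ΣR_partial = -154 °C − (-3599)(0.02680) = -57.5 °C

T = -57.5 °C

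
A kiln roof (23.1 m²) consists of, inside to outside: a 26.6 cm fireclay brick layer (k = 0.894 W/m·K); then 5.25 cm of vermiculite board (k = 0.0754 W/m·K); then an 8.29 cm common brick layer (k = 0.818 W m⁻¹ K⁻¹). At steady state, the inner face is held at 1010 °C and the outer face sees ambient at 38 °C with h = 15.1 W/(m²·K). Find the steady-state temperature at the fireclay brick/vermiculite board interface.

T = 761 °C

Treat each layer as a resistance in series:
  R_fireclay brick = L/(kA) = 0.266/(0.894·23.1) = 0.01288 K/W
  R_vermiculite board = L/(kA) = 0.0525/(0.0754·23.1) = 0.03014 K/W
  R_common brick = L/(kA) = 0.0829/(0.818·23.1) = 0.004387 K/W
  R_conv,out = 1/(hA) = 1/(15.1·23.1) = 0.002867 K/W
ΣR = 0.01288 + 0.03014 + 0.004387 + 0.002867 = 0.05027 K/W
Q = ΔT/ΣR = (1010 °C − 38 °C)/0.05027 = 19340 W
From the inner boundary to the fireclay brick/vermiculite board interface, ΣR_partial = 0.01288 K/W.
T_interface = T_in − Q·ΣR_partial = 1010 °C − (19340)(0.01288) = 761 °C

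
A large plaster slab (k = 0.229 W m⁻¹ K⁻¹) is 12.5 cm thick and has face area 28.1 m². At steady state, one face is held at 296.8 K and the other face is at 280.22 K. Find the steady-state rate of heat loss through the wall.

Q = 854 W

Q = kA·ΔT/L = 0.229 × 28.1 × |296.8 K − 280.22 K| / 0.125 = 854 W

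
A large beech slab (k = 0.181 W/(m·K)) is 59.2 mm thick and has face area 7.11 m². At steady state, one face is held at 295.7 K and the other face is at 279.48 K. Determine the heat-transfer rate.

Q = 353 W

Q = kA·ΔT/L = 0.181 × 7.11 × |295.7 K − 279.48 K| / 0.0592 = 353 W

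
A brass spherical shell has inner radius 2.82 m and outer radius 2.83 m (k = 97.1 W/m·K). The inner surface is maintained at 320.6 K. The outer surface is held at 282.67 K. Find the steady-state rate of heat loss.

Q = 4πk·ΔT/(1/r₁ − 1/r₂) = 4π × 97.1 × 37.93 / (1/2.82 − 1/2.83) = 3.69×10^7 W

Q = 3.69×10^7 W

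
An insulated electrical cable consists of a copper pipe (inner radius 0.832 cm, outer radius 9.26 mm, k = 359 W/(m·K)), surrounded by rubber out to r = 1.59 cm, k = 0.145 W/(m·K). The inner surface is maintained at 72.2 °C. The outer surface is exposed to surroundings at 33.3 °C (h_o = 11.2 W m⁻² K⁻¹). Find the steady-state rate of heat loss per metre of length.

Series thermal resistances, inner to outer:
  R'_copper = ln(0.00926/0.00832)/(2πk) = 0.1070/(2π·359) = 4.745×10^-5 m·K/W
  R'_rubber = ln(0.0159/0.00926)/(2πk) = 0.5406/(2π·0.145) = 0.5934 m·K/W
  R'_conv,out = 1/(2πr h) = 1/(2π·0.0159·11.2) = 0.8937 m·K/W
ΣR = 4.745×10^-5 + 0.5934 + 0.8937 = 1.487 m·K/W
Q' = ΔT/ΣR = (72.2 °C − 33.3 °C)/1.487 = 26.2 W/m

Q' = 26.2 W/m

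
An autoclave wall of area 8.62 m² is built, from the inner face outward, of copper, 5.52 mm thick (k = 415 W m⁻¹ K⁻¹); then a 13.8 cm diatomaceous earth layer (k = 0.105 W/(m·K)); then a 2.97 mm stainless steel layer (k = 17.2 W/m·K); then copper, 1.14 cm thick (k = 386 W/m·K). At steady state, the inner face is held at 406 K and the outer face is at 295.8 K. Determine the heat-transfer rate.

Q = 723 W

Resistance network (inner→outer):
  R_copper = L/(kA) = 0.00552/(415·8.62) = 1.543×10^-6 K/W
  R_diatomaceous earth = L/(kA) = 0.138/(0.105·8.62) = 0.1525 K/W
  R_stainless steel = L/(kA) = 0.00297/(17.2·8.62) = 2.003×10^-5 K/W
  R_copper = L/(kA) = 0.0114/(386·8.62) = 3.426×10^-6 K/W
ΣR = 1.543×10^-6 + 0.1525 + 2.003×10^-5 + 3.426×10^-6 = 0.1525 K/W
Q = ΔT/ΣR = (406 K − 295.8 K)/0.1525 = 723 W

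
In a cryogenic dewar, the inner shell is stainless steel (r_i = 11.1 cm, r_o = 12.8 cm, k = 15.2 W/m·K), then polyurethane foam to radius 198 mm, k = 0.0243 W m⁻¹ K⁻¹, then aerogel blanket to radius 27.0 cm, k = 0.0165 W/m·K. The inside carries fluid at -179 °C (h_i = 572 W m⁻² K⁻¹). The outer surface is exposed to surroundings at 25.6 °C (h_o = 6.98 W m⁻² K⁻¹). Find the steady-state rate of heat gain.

Treat each layer as a resistance in series:
  R_conv,in = 1/(4πr²h) = 1/(4π·0.111²·572) = 0.01129 K/W
  R_stainless steel = (1/0.111 − 1/0.128)/(4πk) = 1.197/(4π·15.2) = 0.006264 K/W
  R_polyurethane foam = (1/0.128 − 1/0.198)/(4πk) = 2.762/(4π·0.0243) = 9.045 K/W
  R_aerogel blanket = (1/0.198 − 1/0.270)/(4πk) = 1.347/(4π·0.0165) = 6.495 K/W
  R_conv,out = 1/(4πr²h) = 1/(4π·0.270²·6.98) = 0.1564 K/W
ΣR = 0.01129 + 0.006264 + 9.045 + 6.495 + 0.1564 = 15.71 K/W
Q = ΔT/ΣR = (-179 °C − 25.6 °C)/15.71 = -13.0 W
(Negative Q ⇒ heat flows inward; heat gain = 13.0 W.)

Q = 13.0 W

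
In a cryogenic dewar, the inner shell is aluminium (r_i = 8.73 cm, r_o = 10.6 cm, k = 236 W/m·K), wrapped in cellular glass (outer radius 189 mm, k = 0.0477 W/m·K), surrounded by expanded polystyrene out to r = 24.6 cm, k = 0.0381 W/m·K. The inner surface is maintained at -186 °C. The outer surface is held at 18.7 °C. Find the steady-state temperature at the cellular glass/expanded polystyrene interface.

T = -36.6 °C

Treat each layer as a resistance in series:
  R_aluminium = (1/0.0873 − 1/0.106)/(4πk) = 2.021/(4π·236) = 6.814×10^-4 K/W
  R_cellular glass = (1/0.106 − 1/0.189)/(4πk) = 4.143/(4π·0.0477) = 6.912 K/W
  R_expanded polystyrene = (1/0.189 − 1/0.246)/(4πk) = 1.226/(4π·0.0381) = 2.561 K/W
ΣR = 6.814×10^-4 + 6.912 + 2.561 = 9.474 K/W
Q = ΔT/ΣR = (-186 °C − 18.7 °C)/9.474 = -21.61 W
From the inner boundary to the cellular glass/expanded polystyrene interface, ΣR_partial = 6.913 K/W.
T_interface = T_in − Q·ΣR_partial = -186 °C − (-21.61)(6.913) = -36.6 °C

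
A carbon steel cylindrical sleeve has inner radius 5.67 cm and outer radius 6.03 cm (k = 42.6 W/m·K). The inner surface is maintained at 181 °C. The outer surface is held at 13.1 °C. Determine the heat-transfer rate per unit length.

Q' = 7.30×10^5 W/m

Q' = 2πk·ΔT/ln(r₂/r₁) = 2π × 42.6 × 167.9 / ln(0.0603/0.0567) = 7.30×10^5 W/m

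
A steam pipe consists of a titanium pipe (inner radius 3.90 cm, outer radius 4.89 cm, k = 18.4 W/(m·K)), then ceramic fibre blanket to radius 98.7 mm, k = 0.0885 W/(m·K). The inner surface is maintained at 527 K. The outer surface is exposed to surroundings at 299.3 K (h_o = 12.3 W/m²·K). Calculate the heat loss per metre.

Q' = 163 W/m

Resistance network (inner→outer):
  R'_titanium = ln(0.0489/0.0390)/(2πk) = 0.2262/(2π·18.4) = 0.001957 m·K/W
  R'_ceramic fibre blanket = ln(0.0987/0.0489)/(2πk) = 0.7023/(2π·0.0885) = 1.263 m·K/W
  R'_conv,out = 1/(2πr h) = 1/(2π·0.0987·12.3) = 0.1311 m·K/W
ΣR = 0.001957 + 1.263 + 0.1311 = 1.396 m·K/W
Q' = ΔT/ΣR = (527 K − 299.3 K)/1.396 = 163 W/m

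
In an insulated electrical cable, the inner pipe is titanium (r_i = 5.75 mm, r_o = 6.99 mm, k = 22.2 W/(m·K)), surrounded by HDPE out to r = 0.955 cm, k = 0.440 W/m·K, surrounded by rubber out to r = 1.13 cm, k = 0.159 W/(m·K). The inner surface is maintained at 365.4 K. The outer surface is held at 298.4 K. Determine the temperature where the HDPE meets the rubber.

T = 338.3 K

Series thermal resistances, inner to outer:
  R'_titanium = ln(0.00699/0.00575)/(2πk) = 0.1953/(2π·22.2) = 0.001400 m·K/W
  R'_HDPE = ln(0.00955/0.00699)/(2πk) = 0.3121/(2π·0.440) = 0.1129 m·K/W
  R'_rubber = ln(0.0113/0.00955)/(2πk) = 0.1683/(2π·0.159) = 0.1684 m·K/W
ΣR = 0.001400 + 0.1129 + 0.1684 = 0.2827 m·K/W
Q' = ΔT/ΣR = (365.4 K − 298.4 K)/0.2827 = 237.0 W/m
From the inner boundary to the HDPE/rubber interface, ΣR_partial = 0.1143 m·K/W.
T_interface = T_in − Q'·ΣR_partial = 365.4 K − (237.0)(0.1143) = 338.3 K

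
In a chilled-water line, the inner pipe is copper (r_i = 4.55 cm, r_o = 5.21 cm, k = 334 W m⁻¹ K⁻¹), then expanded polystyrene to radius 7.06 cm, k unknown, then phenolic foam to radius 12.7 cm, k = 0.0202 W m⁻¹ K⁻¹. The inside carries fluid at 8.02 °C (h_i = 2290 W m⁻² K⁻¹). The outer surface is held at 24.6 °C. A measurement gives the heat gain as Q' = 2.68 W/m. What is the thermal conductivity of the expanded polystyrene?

ΣR = ΔT/Q' = |8.02 − 24.6|/2.68 = 6.187 m·K/W
Known resistances:
  R'_conv,in = 1/(2πr h) = 1/(2π·0.0455·2290) = 0.001527 m·K/W
  R'_copper = ln(0.0521/0.0455)/(2πk) = 0.1355/(2π·334) = 6.454×10^-5 m·K/W
  R'_phenolic foam = ln(0.127/0.0706)/(2πk) = 0.5872/(2π·0.0202) = 4.626 m·K/W
R_expanded polystyrene = ΣR − ΣR_known = 6.187 − 4.628 = 1.559 m·K/W
ln(r₂/r₁)/(2πk) = 1.559 ⇒ k = 0.3039/(2π·1.559) = 0.0310 W/m·K

k = 0.0310 W/m·K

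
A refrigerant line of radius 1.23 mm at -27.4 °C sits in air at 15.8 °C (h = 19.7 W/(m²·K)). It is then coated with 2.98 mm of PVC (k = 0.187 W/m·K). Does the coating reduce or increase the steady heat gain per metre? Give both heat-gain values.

Critical radius for a cylinder: r_cr = k/h = 0.00949 m = 0.949 cm.
Outer radius after coating: r₂ = 0.00123 + 0.00298 = 0.00421 m.
Since r₁ < r_cr and r₂ ≤ r_cr, the coating moves toward the maximum at r_cr — heat gain rises.
Bare: R = 1/(2πr₁h) = 6.568 m·K/W; Q = 43.2/6.568 = 6.58 W/m.
Coated: R = R_cond + R_conv = 2.966 m·K/W; Q = 43.2/2.966 = 14.6 W/m.

increases: 6.58 → 14.6 W/m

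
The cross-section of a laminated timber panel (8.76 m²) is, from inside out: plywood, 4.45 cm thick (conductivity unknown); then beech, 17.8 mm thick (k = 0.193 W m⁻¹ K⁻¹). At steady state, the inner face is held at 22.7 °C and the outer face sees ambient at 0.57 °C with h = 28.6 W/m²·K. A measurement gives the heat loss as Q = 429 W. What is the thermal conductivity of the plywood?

ΣR = ΔT/Q = |22.7 − 0.57|/429 = 0.05159 K/W
Known resistances:
  R_beech = L/(kA) = 0.0178/(0.193·8.76) = 0.01053 K/W
  R_conv,out = 1/(hA) = 1/(28.6·8.76) = 0.003991 K/W
R_plywood = ΣR − ΣR_known = 0.05159 − 0.01452 = 0.03707 K/W
L/(kA) = 0.03707 ⇒ k = 0.0445/(0.03707·8.76) = 0.137 W/m·K

k = 0.137 W/m·K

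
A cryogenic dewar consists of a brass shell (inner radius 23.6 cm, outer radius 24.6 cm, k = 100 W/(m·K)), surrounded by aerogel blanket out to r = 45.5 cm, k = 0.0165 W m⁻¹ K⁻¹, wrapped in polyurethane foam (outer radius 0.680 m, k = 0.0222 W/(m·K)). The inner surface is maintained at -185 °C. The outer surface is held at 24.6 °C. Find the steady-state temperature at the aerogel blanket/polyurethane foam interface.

Treat each layer as a resistance in series:
  R_brass = (1/0.236 − 1/0.246)/(4πk) = 0.1722/(4π·100) = 1.371×10^-4 K/W
  R_aerogel blanket = (1/0.246 − 1/0.455)/(4πk) = 1.867/(4π·0.0165) = 9.005 K/W
  R_polyurethane foam = (1/0.455 − 1/0.680)/(4πk) = 0.7272/(4π·0.0222) = 2.607 K/W
ΣR = 1.371×10^-4 + 9.005 + 2.607 = 11.61 K/W
Q = ΔT/ΣR = (-185 °C − 24.6 °C)/11.61 = -18.05 W
From the inner boundary to the aerogel blanket/polyurethane foam interface, ΣR_partial = 9.005 K/W.
T_interface = T_in − Q·ΣR_partial = -185 °C − (-18.05)(9.005) = -22.5 °C

T = -22.5 °C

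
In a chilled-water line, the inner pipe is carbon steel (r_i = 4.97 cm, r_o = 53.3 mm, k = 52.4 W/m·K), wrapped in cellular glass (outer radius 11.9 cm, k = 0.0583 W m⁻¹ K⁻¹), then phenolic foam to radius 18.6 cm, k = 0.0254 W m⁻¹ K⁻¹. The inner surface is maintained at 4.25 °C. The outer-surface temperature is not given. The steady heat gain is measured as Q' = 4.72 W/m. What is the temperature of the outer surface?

T_out = 27.8 °C

Sum the resistances:
  R'_carbon steel = ln(0.0533/0.0497)/(2πk) = 0.06993/(2π·52.4) = 2.124×10^-4 m·K/W
  R'_cellular glass = ln(0.119/0.0533)/(2πk) = 0.8032/(2π·0.0583) = 2.193 m·K/W
  R'_phenolic foam = ln(0.186/0.119)/(2πk) = 0.4466/(2π·0.0254) = 2.799 m·K/W
ΣR = 4.991 m·K/W
ΔT = Q'·ΣR = 4.72 × 4.991 = 23.56 K
Heat flows inward, so T_out = T_in + ΔT = 4.25 + 23.56 = 27.8 °C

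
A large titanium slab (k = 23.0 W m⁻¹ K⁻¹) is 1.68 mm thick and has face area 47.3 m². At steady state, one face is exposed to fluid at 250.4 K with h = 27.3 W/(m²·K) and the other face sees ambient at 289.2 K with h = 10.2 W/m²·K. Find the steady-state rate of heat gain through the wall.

Resistance network (inner→outer):
  R_conv,in = 1/(hA) = 1/(27.3·47.3) = 7.744×10^-4 K/W
  R_titanium = L/(kA) = 0.00168/(23.0·47.3) = 1.544×10^-6 K/W
  R_conv,out = 1/(hA) = 1/(10.2·47.3) = 0.002073 K/W
ΣR = 7.744×10^-4 + 1.544×10^-6 + 0.002073 = 0.002849 K/W
Q = ΔT/ΣR = (250.4 K − 289.2 K)/0.002849 = -13600 W
(Negative Q ⇒ heat flows inward; heat gain = 13600 W.)

Q = 13600 W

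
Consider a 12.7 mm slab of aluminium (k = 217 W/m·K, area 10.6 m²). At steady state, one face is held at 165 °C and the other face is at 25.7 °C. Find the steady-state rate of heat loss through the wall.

Q = kA·ΔT/L = 217 × 10.6 × |165 °C − 25.7 °C| / 0.0127 = 2.52×10^7 W

Q = 2.52×10^7 W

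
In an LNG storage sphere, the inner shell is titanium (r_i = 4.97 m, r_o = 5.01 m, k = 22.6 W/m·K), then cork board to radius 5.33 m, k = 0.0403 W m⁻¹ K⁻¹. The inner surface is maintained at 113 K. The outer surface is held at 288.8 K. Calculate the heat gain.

Q = 7430 W

Series thermal resistances, inner to outer:
  R_titanium = (1/4.97 − 1/5.01)/(4πk) = 0.001606/(4π·22.6) = 5.656×10^-6 K/W
  R_cork board = (1/5.01 − 1/5.33)/(4πk) = 0.01198/(4π·0.0403) = 0.02366 K/W
ΣR = 5.656×10^-6 + 0.02366 = 0.02367 K/W
Q = ΔT/ΣR = (113 K − 288.8 K)/0.02367 = -7430 W
(Negative Q ⇒ heat flows inward; heat gain = 7430 W.)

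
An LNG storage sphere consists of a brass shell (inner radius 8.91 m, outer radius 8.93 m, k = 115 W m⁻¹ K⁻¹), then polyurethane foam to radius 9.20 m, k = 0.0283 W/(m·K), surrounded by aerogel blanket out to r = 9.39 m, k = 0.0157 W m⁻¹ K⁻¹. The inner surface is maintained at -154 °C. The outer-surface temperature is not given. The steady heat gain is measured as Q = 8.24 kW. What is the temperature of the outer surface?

T_out = 14.0 °C

Series resistances:
  R_brass = (1/8.91 − 1/8.93)/(4πk) = 2.514×10^-4/(4π·115) = 1.739×10^-7 K/W
  R_polyurethane foam = (1/8.93 − 1/9.20)/(4πk) = 0.003286/(4π·0.0283) = 0.009241 K/W
  R_aerogel blanket = (1/9.20 − 1/9.39)/(4πk) = 0.002199/(4π·0.0157) = 0.01115 K/W
ΣR = 0.02039 K/W
ΔT = Q·ΣR = 8240 × 0.02039 = 168.0 K
Heat flows inward, so T_out = T_in + ΔT = -154 + 168.0 = 14.0 °C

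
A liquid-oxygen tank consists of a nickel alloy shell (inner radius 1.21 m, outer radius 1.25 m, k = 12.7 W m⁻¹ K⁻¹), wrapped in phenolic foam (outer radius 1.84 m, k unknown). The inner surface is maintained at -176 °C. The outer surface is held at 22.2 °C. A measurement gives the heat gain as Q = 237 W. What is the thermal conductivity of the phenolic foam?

ΣR = ΔT/Q = |-176 − 22.2|/237 = 0.8363 K/W
Known resistances:
  R_nickel alloy = (1/1.21 − 1/1.25)/(4πk) = 0.02645/(4π·12.7) = 1.657×10^-4 K/W
R_phenolic foam = ΣR − ΣR_known = 0.8363 − 1.657×10^-4 = 0.8361 K/W
(1/r₁−1/r₂)/(4πk) = 0.8361 ⇒ k = 0.2565/(4π·0.8361) = 0.0244 W/m·K

k = 0.0244 W/m·K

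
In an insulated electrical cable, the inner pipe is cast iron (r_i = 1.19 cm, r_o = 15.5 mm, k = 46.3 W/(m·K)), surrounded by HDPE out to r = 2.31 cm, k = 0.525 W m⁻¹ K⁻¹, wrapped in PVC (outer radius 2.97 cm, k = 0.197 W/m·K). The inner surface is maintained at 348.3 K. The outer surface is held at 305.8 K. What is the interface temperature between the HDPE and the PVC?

T = 332.4 K

Treat each layer as a resistance in series:
  R'_cast iron = ln(0.0155/0.0119)/(2πk) = 0.2643/(2π·46.3) = 9.085×10^-4 m·K/W
  R'_HDPE = ln(0.0231/0.0155)/(2πk) = 0.3990/(2π·0.525) = 0.1210 m·K/W
  R'_PVC = ln(0.0297/0.0231)/(2πk) = 0.2513/(2π·0.197) = 0.2030 m·K/W
ΣR = 9.085×10^-4 + 0.1210 + 0.2030 = 0.3249 m·K/W
Q' = ΔT/ΣR = (348.3 K − 305.8 K)/0.3249 = 130.8 W/m
From the inner boundary to the HDPE/PVC interface, ΣR_partial = 0.1219 m·K/W.
T_interface = T_in − Q'·ΣR_partial = 348.3 K − (130.8)(0.1219) = 332.4 K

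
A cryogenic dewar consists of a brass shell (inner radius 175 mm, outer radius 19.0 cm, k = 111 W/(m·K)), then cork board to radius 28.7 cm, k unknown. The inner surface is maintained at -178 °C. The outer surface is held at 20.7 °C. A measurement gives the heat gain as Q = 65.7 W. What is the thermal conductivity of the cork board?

ΣR = ΔT/Q = |-178 − 20.7|/65.7 = 3.024 K/W
Known resistances:
  R_brass = (1/0.175 − 1/0.190)/(4πk) = 0.4511/(4π·111) = 3.234×10^-4 K/W
R_cork board = ΣR − ΣR_known = 3.024 − 3.234×10^-4 = 3.024 K/W
(1/r₁−1/r₂)/(4πk) = 3.024 ⇒ k = 1.779/(4π·3.024) = 0.0468 W/m·K

k = 0.0468 W/m·K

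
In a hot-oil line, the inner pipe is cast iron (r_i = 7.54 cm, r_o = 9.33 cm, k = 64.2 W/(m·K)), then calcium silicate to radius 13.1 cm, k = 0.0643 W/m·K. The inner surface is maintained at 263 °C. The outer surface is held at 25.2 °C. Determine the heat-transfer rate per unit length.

Series thermal resistances, inner to outer:
  R'_cast iron = ln(0.0933/0.0754)/(2πk) = 0.2130/(2π·64.2) = 5.281×10^-4 m·K/W
  R'_calcium silicate = ln(0.131/0.0933)/(2πk) = 0.3394/(2π·0.0643) = 0.8400 m·K/W
ΣR = 5.281×10^-4 + 0.8400 = 0.8405 m·K/W
Q' = ΔT/ΣR = (263 °C − 25.2 °C)/0.8405 = 283 W/m

Q' = 283 W/m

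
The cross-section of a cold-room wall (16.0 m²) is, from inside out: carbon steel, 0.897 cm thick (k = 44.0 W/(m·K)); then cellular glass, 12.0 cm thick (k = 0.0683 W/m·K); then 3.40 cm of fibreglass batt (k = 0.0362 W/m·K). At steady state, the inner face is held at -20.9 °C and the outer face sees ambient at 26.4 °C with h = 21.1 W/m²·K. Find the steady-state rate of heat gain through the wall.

Q = 276 W

Treat each layer as a resistance in series:
  R_carbon steel = L/(kA) = 0.00897/(44.0·16.0) = 1.274×10^-5 K/W
  R_cellular glass = L/(kA) = 0.120/(0.0683·16.0) = 0.1098 K/W
  R_fibreglass batt = L/(kA) = 0.0340/(0.0362·16.0) = 0.05870 K/W
  R_conv,out = 1/(hA) = 1/(21.1·16.0) = 0.002962 K/W
ΣR = 1.274×10^-5 + 0.1098 + 0.05870 + 0.002962 = 0.1715 K/W
Q = ΔT/ΣR = (-20.9 °C − 26.4 °C)/0.1715 = -276 W
(Negative Q ⇒ heat flows inward; heat gain = 276 W.)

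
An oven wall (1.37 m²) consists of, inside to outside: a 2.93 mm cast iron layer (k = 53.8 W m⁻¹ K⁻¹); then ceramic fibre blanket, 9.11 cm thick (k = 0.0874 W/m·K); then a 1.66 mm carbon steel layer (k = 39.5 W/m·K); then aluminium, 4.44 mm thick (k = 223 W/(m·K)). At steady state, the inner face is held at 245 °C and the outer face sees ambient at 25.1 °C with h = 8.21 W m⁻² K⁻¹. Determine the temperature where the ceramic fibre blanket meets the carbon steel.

Series thermal resistances, inner to outer:
  R_cast iron = L/(kA) = 0.00293/(53.8·1.37) = 3.975×10^-5 K/W
  R_ceramic fibre blanket = L/(kA) = 0.0911/(0.0874·1.37) = 0.7608 K/W
  R_carbon steel = L/(kA) = 0.00166/(39.5·1.37) = 3.068×10^-5 K/W
  R_aluminium = L/(kA) = 0.00444/(223·1.37) = 1.453×10^-5 K/W
  R_conv,out = 1/(hA) = 1/(8.21·1.37) = 0.08891 K/W
ΣR = 3.975×10^-5 + 0.7608 + 3.068×10^-5 + 1.453×10^-5 + 0.08891 = 0.8498 K/W
Q = ΔT/ΣR = (245 °C − 25.1 °C)/0.8498 = 258.8 W
From the inner boundary to the ceramic fibre blanket/carbon steel interface, ΣR_partial = 0.7608 K/W.
T_interface = T_in − Q·ΣR_partial = 245 °C − (258.8)(0.7608) = 48.1 °C

T = 48.1 °C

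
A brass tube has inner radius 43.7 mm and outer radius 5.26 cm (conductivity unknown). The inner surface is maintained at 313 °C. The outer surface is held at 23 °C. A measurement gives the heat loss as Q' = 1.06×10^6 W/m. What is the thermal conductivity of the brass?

k = 108 W/m·K

ΣR = ΔT/Q' = |313 − 23|/1.06×10^6 = 2.736×10^-4 m·K/W
ln(r₂/r₁)/(2πk) = 2.736×10^-4 ⇒ k = 0.1854/(2π·2.736×10^-4) = 108 W/m·K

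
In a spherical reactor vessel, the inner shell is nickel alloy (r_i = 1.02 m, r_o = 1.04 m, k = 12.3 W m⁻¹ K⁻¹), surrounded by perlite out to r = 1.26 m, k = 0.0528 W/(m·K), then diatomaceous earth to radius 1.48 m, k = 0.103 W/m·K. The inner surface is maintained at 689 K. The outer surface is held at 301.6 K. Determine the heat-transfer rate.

Q = 1130 W

Resistance network (inner→outer):
  R_nickel alloy = (1/1.02 − 1/1.04)/(4πk) = 0.01885/(4π·12.3) = 1.220×10^-4 K/W
  R_perlite = (1/1.04 − 1/1.26)/(4πk) = 0.1679/(4π·0.0528) = 0.2530 K/W
  R_diatomaceous earth = (1/1.26 − 1/1.48)/(4πk) = 0.1180/(4π·0.103) = 0.09115 K/W
ΣR = 1.220×10^-4 + 0.2530 + 0.09115 = 0.3443 K/W
Q = ΔT/ΣR = (689 K − 301.6 K)/0.3443 = 1130 W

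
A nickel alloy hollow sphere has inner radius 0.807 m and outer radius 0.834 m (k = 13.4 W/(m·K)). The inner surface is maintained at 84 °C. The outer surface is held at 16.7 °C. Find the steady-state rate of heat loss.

Q = 4πk·ΔT/(1/r₁ − 1/r₂) = 4π × 13.4 × 67.3 / (1/0.807 − 1/0.834) = 2.82×10^5 W

Q = 282 kW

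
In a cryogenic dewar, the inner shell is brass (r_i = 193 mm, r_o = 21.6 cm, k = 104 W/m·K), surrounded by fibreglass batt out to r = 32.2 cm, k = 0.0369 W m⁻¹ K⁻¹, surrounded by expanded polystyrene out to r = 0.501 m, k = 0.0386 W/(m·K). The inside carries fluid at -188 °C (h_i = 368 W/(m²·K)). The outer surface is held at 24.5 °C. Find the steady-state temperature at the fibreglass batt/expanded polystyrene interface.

Resistance network (inner→outer):
  R_conv,in = 1/(4πr²h) = 1/(4π·0.193²·368) = 0.005805 K/W
  R_brass = (1/0.193 − 1/0.216)/(4πk) = 0.5517/(4π·104) = 4.222×10^-4 K/W
  R_fibreglass batt = (1/0.216 − 1/0.322)/(4πk) = 1.524/(4π·0.0369) = 3.287 K/W
  R_expanded polystyrene = (1/0.322 − 1/0.501)/(4πk) = 1.110/(4π·0.0386) = 2.288 K/W
ΣR = 0.005805 + 4.222×10^-4 + 3.287 + 2.288 = 5.581 K/W
Q = ΔT/ΣR = (-188 °C − 24.5 °C)/5.581 = -38.08 W
From the inner boundary to the fibreglass batt/expanded polystyrene interface, ΣR_partial = 3.293 K/W.
T_interface = T_in − Q·ΣR_partial = -188 °C − (-38.08)(3.293) = -62.6 °C

T = -62.6 °C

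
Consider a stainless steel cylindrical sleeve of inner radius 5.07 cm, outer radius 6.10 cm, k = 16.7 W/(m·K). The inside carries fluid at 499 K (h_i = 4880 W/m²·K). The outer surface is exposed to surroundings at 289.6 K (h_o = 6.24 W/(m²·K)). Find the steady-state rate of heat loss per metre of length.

Q' = 498 W/m

Series thermal resistances, inner to outer:
  R'_conv,in = 1/(2πr h) = 1/(2π·0.0507·4880) = 6.433×10^-4 m·K/W
  R'_stainless steel = ln(0.0610/0.0507)/(2πk) = 0.1849/(2π·16.7) = 0.001763 m·K/W
  R'_conv,out = 1/(2πr h) = 1/(2π·0.0610·6.24) = 0.4181 m·K/W
ΣR = 6.433×10^-4 + 0.001763 + 0.4181 = 0.4205 m·K/W
Q' = ΔT/ΣR = (499 K − 289.6 K)/0.4205 = 498 W/m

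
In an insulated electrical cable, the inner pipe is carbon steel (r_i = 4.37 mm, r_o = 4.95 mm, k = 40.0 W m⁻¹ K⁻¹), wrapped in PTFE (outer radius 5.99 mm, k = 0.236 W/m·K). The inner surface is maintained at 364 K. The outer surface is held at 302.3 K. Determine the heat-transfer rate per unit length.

Resistance network (inner→outer):
  R'_carbon steel = ln(0.00495/0.00437)/(2πk) = 0.1246/(2π·40.0) = 4.959×10^-4 m·K/W
  R'_PTFE = ln(0.00599/0.00495)/(2πk) = 0.1907/(2π·0.236) = 0.1286 m·K/W
ΣR = 4.959×10^-4 + 0.1286 = 0.1291 m·K/W
Q' = ΔT/ΣR = (364 K − 302.3 K)/0.1291 = 478 W/m

Q' = 478 W/m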